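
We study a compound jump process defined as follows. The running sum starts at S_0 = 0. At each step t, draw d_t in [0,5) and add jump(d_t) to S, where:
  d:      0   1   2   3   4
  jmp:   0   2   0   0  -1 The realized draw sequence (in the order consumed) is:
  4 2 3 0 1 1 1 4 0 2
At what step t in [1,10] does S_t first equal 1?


t=0: S=0, d=4, jump=-1, S_1=-1
t=1: S=-1, d=2, jump=0, S_2=-1
t=2: S=-1, d=3, jump=0, S_3=-1
t=3: S=-1, d=0, jump=0, S_4=-1
t=4: S=-1, d=1, jump=2, S_5=1
t=5: S=1, d=1, jump=2, S_6=3
t=6: S=3, d=1, jump=2, S_7=5
t=7: S=5, d=4, jump=-1, S_8=4
t=8: S=4, d=0, jump=0, S_9=4
t=9: S=4, d=2, jump=0, S_10=4

5


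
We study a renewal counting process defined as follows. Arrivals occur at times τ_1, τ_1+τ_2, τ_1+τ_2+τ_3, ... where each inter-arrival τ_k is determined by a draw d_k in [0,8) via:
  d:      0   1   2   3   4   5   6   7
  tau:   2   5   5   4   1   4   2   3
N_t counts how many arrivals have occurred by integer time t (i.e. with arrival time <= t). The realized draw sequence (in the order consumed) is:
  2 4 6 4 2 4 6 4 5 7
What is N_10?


draw d_1=2: τ_1=5, arrival time A_1=5
draw d_2=4: τ_2=1, arrival time A_2=6
draw d_3=6: τ_3=2, arrival time A_3=8
draw d_4=4: τ_4=1, arrival time A_4=9
draw d_5=2: τ_5=5, arrival time A_5=14
draw d_6=4: τ_6=1, arrival time A_6=15
draw d_7=6: τ_7=2, arrival time A_7=17
draw d_8=4: τ_8=1, arrival time A_8=18
draw d_9=5: τ_9=4, arrival time A_9=22
draw d_10=7: τ_10=3, arrival time A_10=25
N_t over t=0..10: 0:0 1:0 2:0 3:0 4:0 5:1 6:2 7:2 8:3 9:4 10:4

4


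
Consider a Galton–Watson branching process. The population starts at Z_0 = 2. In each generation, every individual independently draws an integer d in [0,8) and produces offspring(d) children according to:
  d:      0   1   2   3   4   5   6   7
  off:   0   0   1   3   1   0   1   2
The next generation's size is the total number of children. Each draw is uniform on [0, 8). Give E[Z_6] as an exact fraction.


Outcome values over d=0..7: [0, 0, 1, 3, 1, 0, 1, 2]
Σy = 8, Σy² = 16, M = 8
μ = 8/8 = 1,  σ² = 16/8 − (1)² = 1
E[Z_0] = 2
E[Z_1] = 1·E[Z_0] = 2
E[Z_2] = 1·E[Z_1] = 2
E[Z_3] = 1·E[Z_2] = 2
E[Z_4] = 1·E[Z_3] = 2
E[Z_5] = 1·E[Z_4] = 2
E[Z_6] = 1·E[Z_5] = 2

2


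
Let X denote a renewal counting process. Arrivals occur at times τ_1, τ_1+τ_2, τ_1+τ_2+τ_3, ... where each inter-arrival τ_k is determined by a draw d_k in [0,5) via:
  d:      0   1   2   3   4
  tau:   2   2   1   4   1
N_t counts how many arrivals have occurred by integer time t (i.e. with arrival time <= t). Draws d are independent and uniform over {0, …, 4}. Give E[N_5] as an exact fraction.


7457/3125

Inter-arrival values over d=0..4: [2, 2, 1, 4, 1]
Each d has probability 1/5, so the pmf of τ is: f(1) = 2/5, f(2) = 2/5, f(4) = 1/5
Renewal equation for m(n) = E[N_n]: condition on τ_1 = k (if k <= n, one arrival plus a fresh copy on the remaining n−k steps): m(n) = F(n) + Σ_{k<=n} f(k)·m(n−k), where F(n) = P(τ <= n) and m(0) = 0
m(1) = F(1) = 2/5
m(2) = F(2) + f(1)·m(1) = 4/5 + 2/5·2/5 = 24/25
m(3) = F(3) + f(1)·m(2) + f(2)·m(1) = 4/5 + 2/5·24/25 + 2/5·2/5 = 168/125
m(4) = F(4) + f(1)·m(3) + f(2)·m(2) = 1 + 2/5·168/125 + 2/5·24/25 = 1201/625
m(5) = F(5) + f(1)·m(4) + f(2)·m(3) + f(4)·m(1) = 1 + 2/5·1201/625 + 2/5·168/125 + 1/5·2/5 = 7457/3125
E[N_5] = m(5) = 7457/3125


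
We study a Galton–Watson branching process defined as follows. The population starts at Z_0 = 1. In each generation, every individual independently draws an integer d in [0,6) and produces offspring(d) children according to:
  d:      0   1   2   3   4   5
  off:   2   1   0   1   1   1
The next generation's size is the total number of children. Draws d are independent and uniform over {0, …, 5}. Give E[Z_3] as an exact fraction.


Outcome values over d=0..5: [2, 1, 0, 1, 1, 1]
Σy = 6, Σy² = 8, M = 6
μ = 6/6 = 1,  σ² = 8/6 − (1)² = 1/3
E[Z_0] = 1
E[Z_1] = 1·E[Z_0] = 1
E[Z_2] = 1·E[Z_1] = 1
E[Z_3] = 1·E[Z_2] = 1

1


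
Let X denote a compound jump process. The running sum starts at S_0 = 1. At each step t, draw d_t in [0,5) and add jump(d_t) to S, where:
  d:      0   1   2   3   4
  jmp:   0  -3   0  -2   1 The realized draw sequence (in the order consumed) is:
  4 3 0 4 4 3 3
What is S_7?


-2

t=0: S=1, d=4, jump=1, S_1=2
t=1: S=2, d=3, jump=-2, S_2=0
t=2: S=0, d=0, jump=0, S_3=0
t=3: S=0, d=4, jump=1, S_4=1
t=4: S=1, d=4, jump=1, S_5=2
t=5: S=2, d=3, jump=-2, S_6=0
t=6: S=0, d=3, jump=-2, S_7=-2


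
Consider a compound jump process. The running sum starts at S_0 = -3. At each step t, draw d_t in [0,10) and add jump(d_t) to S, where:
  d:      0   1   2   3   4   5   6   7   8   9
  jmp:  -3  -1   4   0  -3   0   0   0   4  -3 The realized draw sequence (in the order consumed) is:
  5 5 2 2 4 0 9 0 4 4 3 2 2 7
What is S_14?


-5

t=0: S=-3, d=5, jump=0, S_1=-3
t=1: S=-3, d=5, jump=0, S_2=-3
t=2: S=-3, d=2, jump=4, S_3=1
t=3: S=1, d=2, jump=4, S_4=5
t=4: S=5, d=4, jump=-3, S_5=2
t=5: S=2, d=0, jump=-3, S_6=-1
t=6: S=-1, d=9, jump=-3, S_7=-4
t=7: S=-4, d=0, jump=-3, S_8=-7
t=8: S=-7, d=4, jump=-3, S_9=-10
t=9: S=-10, d=4, jump=-3, S_10=-13
t=10: S=-13, d=3, jump=0, S_11=-13
t=11: S=-13, d=2, jump=4, S_12=-9
t=12: S=-9, d=2, jump=4, S_13=-5
t=13: S=-5, d=7, jump=0, S_14=-5


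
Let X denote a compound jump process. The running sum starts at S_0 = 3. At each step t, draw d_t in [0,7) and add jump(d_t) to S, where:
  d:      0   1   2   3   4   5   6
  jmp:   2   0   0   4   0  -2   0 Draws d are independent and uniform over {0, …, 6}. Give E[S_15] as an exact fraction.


Outcome values over d=0..6: [2, 0, 0, 4, 0, -2, 0]
Σy = 4, Σy² = 24, M = 7
μ = 4/7 = 4/7,  σ² = 24/7 − (4/7)² = 152/49
E[S_15] = 3 + 15·(4/7) = 81/7

81/7


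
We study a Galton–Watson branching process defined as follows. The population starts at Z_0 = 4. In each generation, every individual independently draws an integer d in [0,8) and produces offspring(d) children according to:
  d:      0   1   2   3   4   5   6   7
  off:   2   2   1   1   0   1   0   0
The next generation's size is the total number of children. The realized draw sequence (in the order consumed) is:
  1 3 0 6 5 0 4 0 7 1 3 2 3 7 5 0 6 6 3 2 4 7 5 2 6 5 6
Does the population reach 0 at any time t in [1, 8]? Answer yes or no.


gen 0: Z_0=4, draws=[1, 3, 0, 6], offspring=[2, 1, 2, 0], Z_1=5
gen 1: Z_1=5, draws=[5, 0, 4, 0, 7], offspring=[1, 2, 0, 2, 0], Z_2=5
gen 2: Z_2=5, draws=[1, 3, 2, 3, 7], offspring=[2, 1, 1, 1, 0], Z_3=5
gen 3: Z_3=5, draws=[5, 0, 6, 6, 3], offspring=[1, 2, 0, 0, 1], Z_4=4
gen 4: Z_4=4, draws=[2, 4, 7, 5], offspring=[1, 0, 0, 1], Z_5=2
gen 5: Z_5=2, draws=[2, 6], offspring=[1, 0], Z_6=1
gen 6: Z_6=1, draws=[5], offspring=[1], Z_7=1
gen 7: Z_7=1, draws=[6], offspring=[0], Z_8=0

yes


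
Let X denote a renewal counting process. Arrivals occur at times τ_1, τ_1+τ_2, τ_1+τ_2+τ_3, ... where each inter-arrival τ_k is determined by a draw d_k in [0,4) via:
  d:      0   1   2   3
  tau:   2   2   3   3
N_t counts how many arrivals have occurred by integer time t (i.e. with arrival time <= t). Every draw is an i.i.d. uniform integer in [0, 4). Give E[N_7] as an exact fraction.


5/2

Inter-arrival values over d=0..3: [2, 2, 3, 3]
Each d has probability 1/4, so the pmf of τ is: f(2) = 1/2, f(3) = 1/2
Renewal equation for m(n) = E[N_n]: condition on τ_1 = k (if k <= n, one arrival plus a fresh copy on the remaining n−k steps): m(n) = F(n) + Σ_{k<=n} f(k)·m(n−k), where F(n) = P(τ <= n) and m(0) = 0
m(1) = F(1) = 0
m(2) = F(2) = 1/2
m(3) = F(3) = 1
m(4) = F(4) + f(2)·m(2) = 1 + 1/2·1/2 = 5/4
m(5) = F(5) + f(2)·m(3) + f(3)·m(2) = 1 + 1/2·1 + 1/2·1/2 = 7/4
m(6) = F(6) + f(2)·m(4) + f(3)·m(3) = 1 + 1/2·5/4 + 1/2·1 = 17/8
m(7) = F(7) + f(2)·m(5) + f(3)·m(4) = 1 + 1/2·7/4 + 1/2·5/4 = 5/2
E[N_7] = m(7) = 5/2


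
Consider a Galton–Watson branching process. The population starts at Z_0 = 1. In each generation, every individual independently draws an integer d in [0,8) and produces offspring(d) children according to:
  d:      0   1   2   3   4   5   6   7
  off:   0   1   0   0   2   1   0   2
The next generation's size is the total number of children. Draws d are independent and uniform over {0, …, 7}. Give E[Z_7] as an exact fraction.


2187/16384

Outcome values over d=0..7: [0, 1, 0, 0, 2, 1, 0, 2]
Σy = 6, Σy² = 10, M = 8
μ = 6/8 = 3/4,  σ² = 10/8 − (3/4)² = 11/16
E[Z_0] = 1
E[Z_1] = 3/4·E[Z_0] = 3/4
E[Z_2] = 3/4·E[Z_1] = 9/16
E[Z_3] = 3/4·E[Z_2] = 27/64
E[Z_4] = 3/4·E[Z_3] = 81/256
E[Z_5] = 3/4·E[Z_4] = 243/1024
E[Z_6] = 3/4·E[Z_5] = 729/4096
E[Z_7] = 3/4·E[Z_6] = 2187/16384


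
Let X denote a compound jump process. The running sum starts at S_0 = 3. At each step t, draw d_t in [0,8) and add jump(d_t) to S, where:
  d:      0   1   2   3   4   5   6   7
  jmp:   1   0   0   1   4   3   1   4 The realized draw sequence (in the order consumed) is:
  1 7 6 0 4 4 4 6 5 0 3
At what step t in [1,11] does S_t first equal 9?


4

t=0: S=3, d=1, jump=0, S_1=3
t=1: S=3, d=7, jump=4, S_2=7
t=2: S=7, d=6, jump=1, S_3=8
t=3: S=8, d=0, jump=1, S_4=9
t=4: S=9, d=4, jump=4, S_5=13
t=5: S=13, d=4, jump=4, S_6=17
t=6: S=17, d=4, jump=4, S_7=21
t=7: S=21, d=6, jump=1, S_8=22
t=8: S=22, d=5, jump=3, S_9=25
t=9: S=25, d=0, jump=1, S_10=26
t=10: S=26, d=3, jump=1, S_11=27


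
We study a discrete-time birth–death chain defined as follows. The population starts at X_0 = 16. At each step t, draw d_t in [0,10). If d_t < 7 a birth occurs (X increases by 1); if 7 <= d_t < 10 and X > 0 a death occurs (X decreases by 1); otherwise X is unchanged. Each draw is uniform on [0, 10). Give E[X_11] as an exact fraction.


102/5

X can drop by at most 1 per step and X_0 = 16 > T = 11, so X_t >= 16 − t >= 5 > 0 for every t <= 11: the floor at 0 (the 'and X > 0' condition) never binds. Hence X_11 = X_0 + Σ_{t<11} Y_t with i.i.d. increments Y_t = y(d_t) ∈ {+1, −1, 0}.
Outcome values over d=0..9: [1, 1, 1, 1, 1, 1, 1, -1, -1, -1]
Σy = 4, Σy² = 10, M = 10
μ = 4/10 = 2/5,  σ² = 10/10 − (2/5)² = 21/25
E[X_11] = 16 + 11·(2/5) = 102/5


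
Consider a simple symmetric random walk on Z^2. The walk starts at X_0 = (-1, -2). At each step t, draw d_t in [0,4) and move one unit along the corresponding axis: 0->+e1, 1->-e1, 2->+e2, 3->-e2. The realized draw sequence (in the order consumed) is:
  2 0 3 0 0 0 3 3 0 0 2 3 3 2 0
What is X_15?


(6, -4)

t=0: X=(-1, -2), d=2 → +e2, X_1=(-1, -1)
t=1: X=(-1, -1), d=0 → +e1, X_2=(0, -1)
t=2: X=(0, -1), d=3 → -e2, X_3=(0, -2)
t=3: X=(0, -2), d=0 → +e1, X_4=(1, -2)
t=4: X=(1, -2), d=0 → +e1, X_5=(2, -2)
t=5: X=(2, -2), d=0 → +e1, X_6=(3, -2)
t=6: X=(3, -2), d=3 → -e2, X_7=(3, -3)
t=7: X=(3, -3), d=3 → -e2, X_8=(3, -4)
t=8: X=(3, -4), d=0 → +e1, X_9=(4, -4)
t=9: X=(4, -4), d=0 → +e1, X_10=(5, -4)
t=10: X=(5, -4), d=2 → +e2, X_11=(5, -3)
t=11: X=(5, -3), d=3 → -e2, X_12=(5, -4)
t=12: X=(5, -4), d=3 → -e2, X_13=(5, -5)
t=13: X=(5, -5), d=2 → +e2, X_14=(5, -4)
t=14: X=(5, -4), d=0 → +e1, X_15=(6, -4)


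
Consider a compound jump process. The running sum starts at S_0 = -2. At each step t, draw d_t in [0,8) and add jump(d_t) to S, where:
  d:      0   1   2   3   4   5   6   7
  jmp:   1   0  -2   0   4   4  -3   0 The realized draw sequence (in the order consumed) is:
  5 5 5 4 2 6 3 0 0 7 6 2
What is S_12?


t=0: S=-2, d=5, jump=4, S_1=2
t=1: S=2, d=5, jump=4, S_2=6
t=2: S=6, d=5, jump=4, S_3=10
t=3: S=10, d=4, jump=4, S_4=14
t=4: S=14, d=2, jump=-2, S_5=12
t=5: S=12, d=6, jump=-3, S_6=9
t=6: S=9, d=3, jump=0, S_7=9
t=7: S=9, d=0, jump=1, S_8=10
t=8: S=10, d=0, jump=1, S_9=11
t=9: S=11, d=7, jump=0, S_10=11
t=10: S=11, d=6, jump=-3, S_11=8
t=11: S=8, d=2, jump=-2, S_12=6

6


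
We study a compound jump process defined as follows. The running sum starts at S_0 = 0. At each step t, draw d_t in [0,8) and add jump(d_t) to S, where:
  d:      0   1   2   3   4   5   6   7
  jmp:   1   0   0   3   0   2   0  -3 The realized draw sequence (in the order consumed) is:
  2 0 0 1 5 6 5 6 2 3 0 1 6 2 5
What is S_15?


12

t=0: S=0, d=2, jump=0, S_1=0
t=1: S=0, d=0, jump=1, S_2=1
t=2: S=1, d=0, jump=1, S_3=2
t=3: S=2, d=1, jump=0, S_4=2
t=4: S=2, d=5, jump=2, S_5=4
t=5: S=4, d=6, jump=0, S_6=4
t=6: S=4, d=5, jump=2, S_7=6
t=7: S=6, d=6, jump=0, S_8=6
t=8: S=6, d=2, jump=0, S_9=6
t=9: S=6, d=3, jump=3, S_10=9
t=10: S=9, d=0, jump=1, S_11=10
t=11: S=10, d=1, jump=0, S_12=10
t=12: S=10, d=6, jump=0, S_13=10
t=13: S=10, d=2, jump=0, S_14=10
t=14: S=10, d=5, jump=2, S_15=12


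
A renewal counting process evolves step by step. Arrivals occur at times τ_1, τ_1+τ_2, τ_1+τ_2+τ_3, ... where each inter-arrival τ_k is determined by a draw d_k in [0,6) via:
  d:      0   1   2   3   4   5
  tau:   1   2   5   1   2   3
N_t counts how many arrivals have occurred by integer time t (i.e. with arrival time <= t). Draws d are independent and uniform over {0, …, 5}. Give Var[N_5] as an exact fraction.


201161/236196

Inter-arrival values over d=0..5: [1, 2, 5, 1, 2, 3]
Each d has probability 1/6, so the pmf of τ is: f(1) = 1/3, f(2) = 1/3, f(3) = 1/6, f(5) = 1/6
Let p_n(j) = P(N_n = j), with p_0 = [1]. Condition on τ_1: p_n(0) = P(τ > n), and for j >= 1, p_n(j) = Σ_{k<=n} f(k)·p_{n−k}(j−1)
p_1 = [2/3, 1/3]  (j = 0..1)
p_2 = [1/3, 5/9, 1/9]  (j = 0..2)
p_3 = [1/6, 1/2, 8/27, 1/27]  (j = 0..3)
p_4 = [1/6, 5/18, 11/27, 11/81, 1/81]  (j = 0..4)
p_5 = [0, 1/3, 19/54, 41/162, 14/243, 1/243]  (j = 0..5)
E[N_5] = Σ j·p_5(j) = 995/486;  E[N_5²] = Σ j²·p_5(j) = 817/162
Var[N_5] = 817/162 − (995/486)² = 201161/236196


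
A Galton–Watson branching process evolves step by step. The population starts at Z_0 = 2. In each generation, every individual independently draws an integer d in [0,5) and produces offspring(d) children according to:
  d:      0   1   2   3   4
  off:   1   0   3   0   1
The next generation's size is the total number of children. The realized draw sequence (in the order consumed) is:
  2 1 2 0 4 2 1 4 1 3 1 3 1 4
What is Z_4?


1

gen 0: Z_0=2, draws=[2, 1], offspring=[3, 0], Z_1=3
gen 1: Z_1=3, draws=[2, 0, 4], offspring=[3, 1, 1], Z_2=5
gen 2: Z_2=5, draws=[2, 1, 4, 1, 3], offspring=[3, 0, 1, 0, 0], Z_3=4
gen 3: Z_3=4, draws=[1, 3, 1, 4], offspring=[0, 0, 0, 1], Z_4=1


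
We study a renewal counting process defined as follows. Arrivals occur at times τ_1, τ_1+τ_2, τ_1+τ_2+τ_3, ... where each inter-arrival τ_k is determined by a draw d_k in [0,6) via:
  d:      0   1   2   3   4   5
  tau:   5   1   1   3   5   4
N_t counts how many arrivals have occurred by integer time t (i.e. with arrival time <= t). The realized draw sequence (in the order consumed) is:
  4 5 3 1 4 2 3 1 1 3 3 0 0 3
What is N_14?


draw d_1=4: τ_1=5, arrival time A_1=5
draw d_2=5: τ_2=4, arrival time A_2=9
draw d_3=3: τ_3=3, arrival time A_3=12
draw d_4=1: τ_4=1, arrival time A_4=13
draw d_5=4: τ_5=5, arrival time A_5=18
draw d_6=2: τ_6=1, arrival time A_6=19
draw d_7=3: τ_7=3, arrival time A_7=22
draw d_8=1: τ_8=1, arrival time A_8=23
draw d_9=1: τ_9=1, arrival time A_9=24
draw d_10=3: τ_10=3, arrival time A_10=27
draw d_11=3: τ_11=3, arrival time A_11=30
draw d_12=0: τ_12=5, arrival time A_12=35
draw d_13=0: τ_13=5, arrival time A_13=40
draw d_14=3: τ_14=3, arrival time A_14=43
N_t over t=0..14: 0:0 1:0 2:0 3:0 4:0 5:1 6:1 7:1 8:1 9:2 10:2 11:2 12:3 13:4 14:4

4


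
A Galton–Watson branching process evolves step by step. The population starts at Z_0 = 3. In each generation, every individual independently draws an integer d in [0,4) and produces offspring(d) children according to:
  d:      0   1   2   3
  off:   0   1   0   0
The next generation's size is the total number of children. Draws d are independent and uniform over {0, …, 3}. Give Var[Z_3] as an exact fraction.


189/4096

Outcome values over d=0..3: [0, 1, 0, 0]
Σy = 1, Σy² = 1, M = 4
μ = 1/4 = 1/4,  σ² = 1/4 − (1/4)² = 3/16
V_0 = 0, E_0 = 3
V_1 = 3/16·E_0 + (1/4)²·V_0 = 9/16;  E_1 = 3/4
V_2 = 3/16·E_1 + (1/4)²·V_1 = 45/256;  E_2 = 3/16
V_3 = 3/16·E_2 + (1/4)²·V_2 = 189/4096;  E_3 = 3/64


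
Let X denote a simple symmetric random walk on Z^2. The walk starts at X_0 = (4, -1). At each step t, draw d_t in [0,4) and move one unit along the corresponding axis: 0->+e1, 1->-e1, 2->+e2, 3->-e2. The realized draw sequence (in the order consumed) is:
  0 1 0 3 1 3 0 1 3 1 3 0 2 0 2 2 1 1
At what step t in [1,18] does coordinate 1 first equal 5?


t=0: X=(4, -1), d=0 → +e1, X_1=(5, -1)
t=1: X=(5, -1), d=1 → -e1, X_2=(4, -1)
t=2: X=(4, -1), d=0 → +e1, X_3=(5, -1)
t=3: X=(5, -1), d=3 → -e2, X_4=(5, -2)
t=4: X=(5, -2), d=1 → -e1, X_5=(4, -2)
t=5: X=(4, -2), d=3 → -e2, X_6=(4, -3)
t=6: X=(4, -3), d=0 → +e1, X_7=(5, -3)
t=7: X=(5, -3), d=1 → -e1, X_8=(4, -3)
t=8: X=(4, -3), d=3 → -e2, X_9=(4, -4)
t=9: X=(4, -4), d=1 → -e1, X_10=(3, -4)
t=10: X=(3, -4), d=3 → -e2, X_11=(3, -5)
t=11: X=(3, -5), d=0 → +e1, X_12=(4, -5)
t=12: X=(4, -5), d=2 → +e2, X_13=(4, -4)
t=13: X=(4, -4), d=0 → +e1, X_14=(5, -4)
t=14: X=(5, -4), d=2 → +e2, X_15=(5, -3)
t=15: X=(5, -3), d=2 → +e2, X_16=(5, -2)
t=16: X=(5, -2), d=1 → -e1, X_17=(4, -2)
t=17: X=(4, -2), d=1 → -e1, X_18=(3, -2)

1


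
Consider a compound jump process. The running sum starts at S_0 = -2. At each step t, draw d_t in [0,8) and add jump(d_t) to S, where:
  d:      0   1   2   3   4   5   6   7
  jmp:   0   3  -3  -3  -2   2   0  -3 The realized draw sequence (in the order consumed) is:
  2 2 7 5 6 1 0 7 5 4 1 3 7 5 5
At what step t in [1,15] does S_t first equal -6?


t=0: S=-2, d=2, jump=-3, S_1=-5
t=1: S=-5, d=2, jump=-3, S_2=-8
t=2: S=-8, d=7, jump=-3, S_3=-11
t=3: S=-11, d=5, jump=2, S_4=-9
t=4: S=-9, d=6, jump=0, S_5=-9
t=5: S=-9, d=1, jump=3, S_6=-6
t=6: S=-6, d=0, jump=0, S_7=-6
t=7: S=-6, d=7, jump=-3, S_8=-9
t=8: S=-9, d=5, jump=2, S_9=-7
t=9: S=-7, d=4, jump=-2, S_10=-9
t=10: S=-9, d=1, jump=3, S_11=-6
t=11: S=-6, d=3, jump=-3, S_12=-9
t=12: S=-9, d=7, jump=-3, S_13=-12
t=13: S=-12, d=5, jump=2, S_14=-10
t=14: S=-10, d=5, jump=2, S_15=-8

6


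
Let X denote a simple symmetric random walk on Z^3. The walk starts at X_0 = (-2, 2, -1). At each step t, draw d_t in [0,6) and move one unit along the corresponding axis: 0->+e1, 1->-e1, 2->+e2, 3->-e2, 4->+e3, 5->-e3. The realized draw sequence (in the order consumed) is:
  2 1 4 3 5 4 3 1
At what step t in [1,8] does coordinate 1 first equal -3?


2

t=0: X=(-2, 2, -1), d=2 → +e2, X_1=(-2, 3, -1)
t=1: X=(-2, 3, -1), d=1 → -e1, X_2=(-3, 3, -1)
t=2: X=(-3, 3, -1), d=4 → +e3, X_3=(-3, 3, 0)
t=3: X=(-3, 3, 0), d=3 → -e2, X_4=(-3, 2, 0)
t=4: X=(-3, 2, 0), d=5 → -e3, X_5=(-3, 2, -1)
t=5: X=(-3, 2, -1), d=4 → +e3, X_6=(-3, 2, 0)
t=6: X=(-3, 2, 0), d=3 → -e2, X_7=(-3, 1, 0)
t=7: X=(-3, 1, 0), d=1 → -e1, X_8=(-4, 1, 0)


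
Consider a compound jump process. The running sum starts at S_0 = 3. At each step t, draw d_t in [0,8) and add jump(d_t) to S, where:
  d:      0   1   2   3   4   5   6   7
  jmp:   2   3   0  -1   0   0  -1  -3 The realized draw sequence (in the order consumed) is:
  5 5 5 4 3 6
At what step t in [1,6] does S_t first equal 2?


t=0: S=3, d=5, jump=0, S_1=3
t=1: S=3, d=5, jump=0, S_2=3
t=2: S=3, d=5, jump=0, S_3=3
t=3: S=3, d=4, jump=0, S_4=3
t=4: S=3, d=3, jump=-1, S_5=2
t=5: S=2, d=6, jump=-1, S_6=1

5


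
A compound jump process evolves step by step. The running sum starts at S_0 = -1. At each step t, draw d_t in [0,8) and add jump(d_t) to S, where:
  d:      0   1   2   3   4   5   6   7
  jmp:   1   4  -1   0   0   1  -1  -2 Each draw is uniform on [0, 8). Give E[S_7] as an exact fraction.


3/4

Outcome values over d=0..7: [1, 4, -1, 0, 0, 1, -1, -2]
Σy = 2, Σy² = 24, M = 8
μ = 2/8 = 1/4,  σ² = 24/8 − (1/4)² = 47/16
E[S_7] = -1 + 7·(1/4) = 3/4


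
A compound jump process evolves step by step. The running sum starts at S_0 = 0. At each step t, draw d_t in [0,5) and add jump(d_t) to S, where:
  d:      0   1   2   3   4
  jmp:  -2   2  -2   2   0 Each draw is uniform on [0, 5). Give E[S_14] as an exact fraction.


0

Outcome values over d=0..4: [-2, 2, -2, 2, 0]
Σy = 0, Σy² = 16, M = 5
μ = 0/5 = 0,  σ² = 16/5 − (0)² = 16/5
E[S_14] = 0 + 14·(0) = 0


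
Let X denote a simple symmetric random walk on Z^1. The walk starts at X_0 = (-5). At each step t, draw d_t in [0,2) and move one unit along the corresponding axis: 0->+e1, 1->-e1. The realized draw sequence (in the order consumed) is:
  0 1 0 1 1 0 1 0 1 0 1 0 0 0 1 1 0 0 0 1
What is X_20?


(-3)

t=0: X=(-5), d=0 → +e1, X_1=(-4)
t=1: X=(-4), d=1 → -e1, X_2=(-5)
t=2: X=(-5), d=0 → +e1, X_3=(-4)
t=3: X=(-4), d=1 → -e1, X_4=(-5)
t=4: X=(-5), d=1 → -e1, X_5=(-6)
t=5: X=(-6), d=0 → +e1, X_6=(-5)
t=6: X=(-5), d=1 → -e1, X_7=(-6)
t=7: X=(-6), d=0 → +e1, X_8=(-5)
t=8: X=(-5), d=1 → -e1, X_9=(-6)
t=9: X=(-6), d=0 → +e1, X_10=(-5)
t=10: X=(-5), d=1 → -e1, X_11=(-6)
t=11: X=(-6), d=0 → +e1, X_12=(-5)
t=12: X=(-5), d=0 → +e1, X_13=(-4)
t=13: X=(-4), d=0 → +e1, X_14=(-3)
t=14: X=(-3), d=1 → -e1, X_15=(-4)
t=15: X=(-4), d=1 → -e1, X_16=(-5)
t=16: X=(-5), d=0 → +e1, X_17=(-4)
t=17: X=(-4), d=0 → +e1, X_18=(-3)
t=18: X=(-3), d=0 → +e1, X_19=(-2)
t=19: X=(-2), d=1 → -e1, X_20=(-3)


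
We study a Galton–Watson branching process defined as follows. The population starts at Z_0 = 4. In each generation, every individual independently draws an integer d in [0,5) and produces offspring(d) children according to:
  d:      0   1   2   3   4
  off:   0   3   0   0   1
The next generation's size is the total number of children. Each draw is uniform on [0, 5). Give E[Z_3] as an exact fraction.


Outcome values over d=0..4: [0, 3, 0, 0, 1]
Σy = 4, Σy² = 10, M = 5
μ = 4/5 = 4/5,  σ² = 10/5 − (4/5)² = 34/25
E[Z_0] = 4
E[Z_1] = 4/5·E[Z_0] = 16/5
E[Z_2] = 4/5·E[Z_1] = 64/25
E[Z_3] = 4/5·E[Z_2] = 256/125

256/125


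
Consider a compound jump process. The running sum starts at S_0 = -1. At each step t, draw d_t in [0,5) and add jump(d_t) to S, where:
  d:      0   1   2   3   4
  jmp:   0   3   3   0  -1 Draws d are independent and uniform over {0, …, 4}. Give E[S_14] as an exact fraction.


13

Outcome values over d=0..4: [0, 3, 3, 0, -1]
Σy = 5, Σy² = 19, M = 5
μ = 5/5 = 1,  σ² = 19/5 − (1)² = 14/5
E[S_14] = -1 + 14·(1) = 13


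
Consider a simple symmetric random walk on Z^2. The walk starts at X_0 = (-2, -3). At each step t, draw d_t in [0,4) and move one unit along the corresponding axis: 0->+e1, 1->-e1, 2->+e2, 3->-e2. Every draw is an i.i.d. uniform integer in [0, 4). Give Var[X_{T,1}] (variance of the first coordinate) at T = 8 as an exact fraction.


4

Outcome values over d=0..3: [1, -1, 0, 0]
Σy = 0, Σy² = 2, M = 4
μ = 0/4 = 0,  σ² = 2/4 − (0)² = 1/2
Independent increments: Var[X_8] = 8·σ² = 8·(1/2) = 4


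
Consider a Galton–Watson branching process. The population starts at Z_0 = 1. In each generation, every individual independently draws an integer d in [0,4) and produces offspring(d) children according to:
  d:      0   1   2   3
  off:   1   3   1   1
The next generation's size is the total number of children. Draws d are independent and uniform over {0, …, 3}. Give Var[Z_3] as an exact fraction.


513/64

Outcome values over d=0..3: [1, 3, 1, 1]
Σy = 6, Σy² = 12, M = 4
μ = 6/4 = 3/2,  σ² = 12/4 − (3/2)² = 3/4
V_0 = 0, E_0 = 1
V_1 = 3/4·E_0 + (3/2)²·V_0 = 3/4;  E_1 = 3/2
V_2 = 3/4·E_1 + (3/2)²·V_1 = 45/16;  E_2 = 9/4
V_3 = 3/4·E_2 + (3/2)²·V_2 = 513/64;  E_3 = 27/8


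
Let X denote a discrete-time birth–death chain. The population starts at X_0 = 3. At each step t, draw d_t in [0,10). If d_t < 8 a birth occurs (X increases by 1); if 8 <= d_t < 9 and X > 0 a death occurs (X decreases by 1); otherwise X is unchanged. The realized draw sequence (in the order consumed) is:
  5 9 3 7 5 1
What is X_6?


8

t=0: X=3, d=5 → birth, X_1=4
t=1: X=4, d=9 → hold, X_2=4
t=2: X=4, d=3 → birth, X_3=5
t=3: X=5, d=7 → birth, X_4=6
t=4: X=6, d=5 → birth, X_5=7
t=5: X=7, d=1 → birth, X_6=8


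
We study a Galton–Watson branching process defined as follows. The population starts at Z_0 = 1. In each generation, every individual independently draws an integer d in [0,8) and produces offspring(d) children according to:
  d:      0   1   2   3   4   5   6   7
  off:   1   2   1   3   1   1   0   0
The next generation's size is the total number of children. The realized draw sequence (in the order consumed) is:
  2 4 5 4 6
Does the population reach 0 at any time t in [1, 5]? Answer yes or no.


gen 0: Z_0=1, draws=[2], offspring=[1], Z_1=1
gen 1: Z_1=1, draws=[4], offspring=[1], Z_2=1
gen 2: Z_2=1, draws=[5], offspring=[1], Z_3=1
gen 3: Z_3=1, draws=[4], offspring=[1], Z_4=1
gen 4: Z_4=1, draws=[6], offspring=[0], Z_5=0

yes


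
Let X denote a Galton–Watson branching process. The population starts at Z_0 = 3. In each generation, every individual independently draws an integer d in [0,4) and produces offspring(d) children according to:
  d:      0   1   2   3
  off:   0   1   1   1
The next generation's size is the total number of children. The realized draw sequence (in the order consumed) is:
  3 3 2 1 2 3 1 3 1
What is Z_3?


gen 0: Z_0=3, draws=[3, 3, 2], offspring=[1, 1, 1], Z_1=3
gen 1: Z_1=3, draws=[1, 2, 3], offspring=[1, 1, 1], Z_2=3
gen 2: Z_2=3, draws=[1, 3, 1], offspring=[1, 1, 1], Z_3=3

3


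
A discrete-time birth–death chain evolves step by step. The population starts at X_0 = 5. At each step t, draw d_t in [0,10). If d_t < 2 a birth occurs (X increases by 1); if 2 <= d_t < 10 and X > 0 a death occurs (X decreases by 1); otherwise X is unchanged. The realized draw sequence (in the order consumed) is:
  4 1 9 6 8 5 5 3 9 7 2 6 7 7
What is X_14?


0

t=0: X=5, d=4 → death, X_1=4
t=1: X=4, d=1 → birth, X_2=5
t=2: X=5, d=9 → death, X_3=4
t=3: X=4, d=6 → death, X_4=3
t=4: X=3, d=8 → death, X_5=2
t=5: X=2, d=5 → death, X_6=1
t=6: X=1, d=5 → death, X_7=0
t=7: X=0, d=3 → hold, X_8=0
t=8: X=0, d=9 → hold, X_9=0
t=9: X=0, d=7 → hold, X_10=0
t=10: X=0, d=2 → hold, X_11=0
t=11: X=0, d=6 → hold, X_12=0
t=12: X=0, d=7 → hold, X_13=0
t=13: X=0, d=7 → hold, X_14=0


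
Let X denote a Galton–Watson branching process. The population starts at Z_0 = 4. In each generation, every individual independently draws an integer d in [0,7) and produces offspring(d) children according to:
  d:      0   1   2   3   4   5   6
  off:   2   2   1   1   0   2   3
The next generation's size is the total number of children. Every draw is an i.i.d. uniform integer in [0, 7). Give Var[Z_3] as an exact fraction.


4781920/117649

Outcome values over d=0..6: [2, 2, 1, 1, 0, 2, 3]
Σy = 11, Σy² = 23, M = 7
μ = 11/7 = 11/7,  σ² = 23/7 − (11/7)² = 40/49
V_0 = 0, E_0 = 4
V_1 = 40/49·E_0 + (11/7)²·V_0 = 160/49;  E_1 = 44/7
V_2 = 40/49·E_1 + (11/7)²·V_1 = 31680/2401;  E_2 = 484/49
V_3 = 40/49·E_2 + (11/7)²·V_2 = 4781920/117649;  E_3 = 5324/343


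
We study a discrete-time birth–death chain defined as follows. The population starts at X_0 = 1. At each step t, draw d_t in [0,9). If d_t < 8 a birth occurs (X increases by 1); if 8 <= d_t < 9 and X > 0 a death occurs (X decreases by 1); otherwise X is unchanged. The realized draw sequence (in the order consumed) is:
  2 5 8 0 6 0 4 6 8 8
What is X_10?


t=0: X=1, d=2 → birth, X_1=2
t=1: X=2, d=5 → birth, X_2=3
t=2: X=3, d=8 → death, X_3=2
t=3: X=2, d=0 → birth, X_4=3
t=4: X=3, d=6 → birth, X_5=4
t=5: X=4, d=0 → birth, X_6=5
t=6: X=5, d=4 → birth, X_7=6
t=7: X=6, d=6 → birth, X_8=7
t=8: X=7, d=8 → death, X_9=6
t=9: X=6, d=8 → death, X_10=5

5


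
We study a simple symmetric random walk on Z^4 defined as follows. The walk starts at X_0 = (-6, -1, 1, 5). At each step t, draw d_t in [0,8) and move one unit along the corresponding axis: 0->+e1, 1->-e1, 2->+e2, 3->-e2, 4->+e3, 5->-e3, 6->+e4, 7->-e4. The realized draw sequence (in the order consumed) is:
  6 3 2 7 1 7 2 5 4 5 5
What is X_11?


t=0: X=(-6, -1, 1, 5), d=6 → +e4, X_1=(-6, -1, 1, 6)
t=1: X=(-6, -1, 1, 6), d=3 → -e2, X_2=(-6, -2, 1, 6)
t=2: X=(-6, -2, 1, 6), d=2 → +e2, X_3=(-6, -1, 1, 6)
t=3: X=(-6, -1, 1, 6), d=7 → -e4, X_4=(-6, -1, 1, 5)
t=4: X=(-6, -1, 1, 5), d=1 → -e1, X_5=(-7, -1, 1, 5)
t=5: X=(-7, -1, 1, 5), d=7 → -e4, X_6=(-7, -1, 1, 4)
t=6: X=(-7, -1, 1, 4), d=2 → +e2, X_7=(-7, 0, 1, 4)
t=7: X=(-7, 0, 1, 4), d=5 → -e3, X_8=(-7, 0, 0, 4)
t=8: X=(-7, 0, 0, 4), d=4 → +e3, X_9=(-7, 0, 1, 4)
t=9: X=(-7, 0, 1, 4), d=5 → -e3, X_10=(-7, 0, 0, 4)
t=10: X=(-7, 0, 0, 4), d=5 → -e3, X_11=(-7, 0, -1, 4)

(-7, 0, -1, 4)


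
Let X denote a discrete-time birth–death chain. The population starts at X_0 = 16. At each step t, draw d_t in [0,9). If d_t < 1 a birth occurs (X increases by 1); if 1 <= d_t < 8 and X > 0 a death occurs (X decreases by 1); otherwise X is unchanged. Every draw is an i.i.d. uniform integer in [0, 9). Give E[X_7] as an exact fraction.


X can drop by at most 1 per step and X_0 = 16 > T = 7, so X_t >= 16 − t >= 9 > 0 for every t <= 7: the floor at 0 (the 'and X > 0' condition) never binds. Hence X_7 = X_0 + Σ_{t<7} Y_t with i.i.d. increments Y_t = y(d_t) ∈ {+1, −1, 0}.
Outcome values over d=0..8: [1, -1, -1, -1, -1, -1, -1, -1, 0]
Σy = -6, Σy² = 8, M = 9
μ = -6/9 = -2/3,  σ² = 8/9 − (-2/3)² = 4/9
E[X_7] = 16 + 7·(-2/3) = 34/3

34/3


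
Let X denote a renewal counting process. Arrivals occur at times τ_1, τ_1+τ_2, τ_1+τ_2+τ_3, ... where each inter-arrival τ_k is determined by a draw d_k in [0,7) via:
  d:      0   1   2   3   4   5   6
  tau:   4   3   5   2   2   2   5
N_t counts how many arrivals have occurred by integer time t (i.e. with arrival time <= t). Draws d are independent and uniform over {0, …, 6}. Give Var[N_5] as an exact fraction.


510/2401

Inter-arrival values over d=0..6: [4, 3, 5, 2, 2, 2, 5]
Each d has probability 1/7, so the pmf of τ is: f(2) = 3/7, f(3) = 1/7, f(4) = 1/7, f(5) = 2/7
Let p_n(j) = P(N_n = j), with p_0 = [1]. Condition on τ_1: p_n(0) = P(τ > n), and for j >= 1, p_n(j) = Σ_{k<=n} f(k)·p_{n−k}(j−1)
p_1 = [1]  (j = 0)
p_2 = [4/7, 3/7]  (j = 0..1)
p_3 = [3/7, 4/7]  (j = 0..1)
p_4 = [2/7, 26/49, 9/49]  (j = 0..2)
p_5 = [0, 34/49, 15/49]  (j = 0..2)
E[N_5] = Σ j·p_5(j) = 64/49;  E[N_5²] = Σ j²·p_5(j) = 94/49
Var[N_5] = 94/49 − (64/49)² = 510/2401


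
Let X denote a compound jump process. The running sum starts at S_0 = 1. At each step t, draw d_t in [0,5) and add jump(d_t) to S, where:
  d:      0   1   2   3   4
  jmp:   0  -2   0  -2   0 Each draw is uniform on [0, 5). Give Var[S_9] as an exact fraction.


Outcome values over d=0..4: [0, -2, 0, -2, 0]
Σy = -4, Σy² = 8, M = 5
μ = -4/5 = -4/5,  σ² = 8/5 − (-4/5)² = 24/25
Independent increments: Var[S_9] = 9·σ² = 9·(24/25) = 216/25

216/25


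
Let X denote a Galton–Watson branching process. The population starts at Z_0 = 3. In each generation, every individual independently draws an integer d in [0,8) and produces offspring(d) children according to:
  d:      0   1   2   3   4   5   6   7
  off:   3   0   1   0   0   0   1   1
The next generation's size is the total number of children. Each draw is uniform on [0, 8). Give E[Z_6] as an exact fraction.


Outcome values over d=0..7: [3, 0, 1, 0, 0, 0, 1, 1]
Σy = 6, Σy² = 12, M = 8
μ = 6/8 = 3/4,  σ² = 12/8 − (3/4)² = 15/16
E[Z_0] = 3
E[Z_1] = 3/4·E[Z_0] = 9/4
E[Z_2] = 3/4·E[Z_1] = 27/16
E[Z_3] = 3/4·E[Z_2] = 81/64
E[Z_4] = 3/4·E[Z_3] = 243/256
E[Z_5] = 3/4·E[Z_4] = 729/1024
E[Z_6] = 3/4·E[Z_5] = 2187/4096

2187/4096


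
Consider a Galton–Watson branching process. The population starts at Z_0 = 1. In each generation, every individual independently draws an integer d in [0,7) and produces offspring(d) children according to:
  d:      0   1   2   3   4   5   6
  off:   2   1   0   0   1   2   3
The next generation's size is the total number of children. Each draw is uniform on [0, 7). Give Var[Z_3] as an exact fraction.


Outcome values over d=0..6: [2, 1, 0, 0, 1, 2, 3]
Σy = 9, Σy² = 19, M = 7
μ = 9/7 = 9/7,  σ² = 19/7 − (9/7)² = 52/49
V_0 = 0, E_0 = 1
V_1 = 52/49·E_0 + (9/7)²·V_0 = 52/49;  E_1 = 9/7
V_2 = 52/49·E_1 + (9/7)²·V_1 = 7488/2401;  E_2 = 81/49
V_3 = 52/49·E_2 + (9/7)²·V_2 = 812916/117649;  E_3 = 729/343

812916/117649


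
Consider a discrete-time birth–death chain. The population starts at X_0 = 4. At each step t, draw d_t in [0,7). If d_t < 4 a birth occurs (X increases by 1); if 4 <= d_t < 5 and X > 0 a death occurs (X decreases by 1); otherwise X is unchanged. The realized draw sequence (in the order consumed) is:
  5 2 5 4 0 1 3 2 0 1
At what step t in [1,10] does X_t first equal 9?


t=0: X=4, d=5 → hold, X_1=4
t=1: X=4, d=2 → birth, X_2=5
t=2: X=5, d=5 → hold, X_3=5
t=3: X=5, d=4 → death, X_4=4
t=4: X=4, d=0 → birth, X_5=5
t=5: X=5, d=1 → birth, X_6=6
t=6: X=6, d=3 → birth, X_7=7
t=7: X=7, d=2 → birth, X_8=8
t=8: X=8, d=0 → birth, X_9=9
t=9: X=9, d=1 → birth, X_10=10

9


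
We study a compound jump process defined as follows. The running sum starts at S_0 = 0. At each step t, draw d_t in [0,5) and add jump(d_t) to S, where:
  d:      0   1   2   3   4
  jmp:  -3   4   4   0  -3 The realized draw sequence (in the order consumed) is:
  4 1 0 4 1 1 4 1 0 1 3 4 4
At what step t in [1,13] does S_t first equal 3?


6

t=0: S=0, d=4, jump=-3, S_1=-3
t=1: S=-3, d=1, jump=4, S_2=1
t=2: S=1, d=0, jump=-3, S_3=-2
t=3: S=-2, d=4, jump=-3, S_4=-5
t=4: S=-5, d=1, jump=4, S_5=-1
t=5: S=-1, d=1, jump=4, S_6=3
t=6: S=3, d=4, jump=-3, S_7=0
t=7: S=0, d=1, jump=4, S_8=4
t=8: S=4, d=0, jump=-3, S_9=1
t=9: S=1, d=1, jump=4, S_10=5
t=10: S=5, d=3, jump=0, S_11=5
t=11: S=5, d=4, jump=-3, S_12=2
t=12: S=2, d=4, jump=-3, S_13=-1


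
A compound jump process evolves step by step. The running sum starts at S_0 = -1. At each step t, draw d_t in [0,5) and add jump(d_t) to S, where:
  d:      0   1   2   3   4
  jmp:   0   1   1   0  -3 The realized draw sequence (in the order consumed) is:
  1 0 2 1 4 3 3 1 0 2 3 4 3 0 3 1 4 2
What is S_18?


-3

t=0: S=-1, d=1, jump=1, S_1=0
t=1: S=0, d=0, jump=0, S_2=0
t=2: S=0, d=2, jump=1, S_3=1
t=3: S=1, d=1, jump=1, S_4=2
t=4: S=2, d=4, jump=-3, S_5=-1
t=5: S=-1, d=3, jump=0, S_6=-1
t=6: S=-1, d=3, jump=0, S_7=-1
t=7: S=-1, d=1, jump=1, S_8=0
t=8: S=0, d=0, jump=0, S_9=0
t=9: S=0, d=2, jump=1, S_10=1
t=10: S=1, d=3, jump=0, S_11=1
t=11: S=1, d=4, jump=-3, S_12=-2
t=12: S=-2, d=3, jump=0, S_13=-2
t=13: S=-2, d=0, jump=0, S_14=-2
t=14: S=-2, d=3, jump=0, S_15=-2
t=15: S=-2, d=1, jump=1, S_16=-1
t=16: S=-1, d=4, jump=-3, S_17=-4
t=17: S=-4, d=2, jump=1, S_18=-3


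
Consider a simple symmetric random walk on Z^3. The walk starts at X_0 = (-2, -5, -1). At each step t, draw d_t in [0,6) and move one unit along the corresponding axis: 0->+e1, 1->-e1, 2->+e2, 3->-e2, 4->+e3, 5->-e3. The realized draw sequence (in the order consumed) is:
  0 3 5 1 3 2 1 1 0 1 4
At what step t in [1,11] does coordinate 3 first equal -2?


t=0: X=(-2, -5, -1), d=0 → +e1, X_1=(-1, -5, -1)
t=1: X=(-1, -5, -1), d=3 → -e2, X_2=(-1, -6, -1)
t=2: X=(-1, -6, -1), d=5 → -e3, X_3=(-1, -6, -2)
t=3: X=(-1, -6, -2), d=1 → -e1, X_4=(-2, -6, -2)
t=4: X=(-2, -6, -2), d=3 → -e2, X_5=(-2, -7, -2)
t=5: X=(-2, -7, -2), d=2 → +e2, X_6=(-2, -6, -2)
t=6: X=(-2, -6, -2), d=1 → -e1, X_7=(-3, -6, -2)
t=7: X=(-3, -6, -2), d=1 → -e1, X_8=(-4, -6, -2)
t=8: X=(-4, -6, -2), d=0 → +e1, X_9=(-3, -6, -2)
t=9: X=(-3, -6, -2), d=1 → -e1, X_10=(-4, -6, -2)
t=10: X=(-4, -6, -2), d=4 → +e3, X_11=(-4, -6, -1)

3


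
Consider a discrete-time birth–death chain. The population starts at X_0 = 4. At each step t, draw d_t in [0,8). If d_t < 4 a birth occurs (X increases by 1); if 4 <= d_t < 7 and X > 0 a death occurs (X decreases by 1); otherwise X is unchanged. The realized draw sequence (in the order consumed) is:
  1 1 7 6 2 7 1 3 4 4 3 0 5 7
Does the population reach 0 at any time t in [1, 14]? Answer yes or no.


no

t=0: X=4, d=1 → birth, X_1=5
t=1: X=5, d=1 → birth, X_2=6
t=2: X=6, d=7 → hold, X_3=6
t=3: X=6, d=6 → death, X_4=5
t=4: X=5, d=2 → birth, X_5=6
t=5: X=6, d=7 → hold, X_6=6
t=6: X=6, d=1 → birth, X_7=7
t=7: X=7, d=3 → birth, X_8=8
t=8: X=8, d=4 → death, X_9=7
t=9: X=7, d=4 → death, X_10=6
t=10: X=6, d=3 → birth, X_11=7
t=11: X=7, d=0 → birth, X_12=8
t=12: X=8, d=5 → death, X_13=7
t=13: X=7, d=7 → hold, X_14=7


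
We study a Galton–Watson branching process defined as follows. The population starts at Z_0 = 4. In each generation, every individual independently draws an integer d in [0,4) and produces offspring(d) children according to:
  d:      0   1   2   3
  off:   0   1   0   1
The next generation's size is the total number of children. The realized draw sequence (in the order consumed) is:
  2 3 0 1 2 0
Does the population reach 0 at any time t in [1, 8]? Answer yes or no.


gen 0: Z_0=4, draws=[2, 3, 0, 1], offspring=[0, 1, 0, 1], Z_1=2
gen 1: Z_1=2, draws=[2, 0], offspring=[0, 0], Z_2=0
gen 2: Z_2=0, draws=[], offspring=[], Z_3=0
gen 3: Z_3=0, draws=[], offspring=[], Z_4=0
gen 4: Z_4=0, draws=[], offspring=[], Z_5=0
gen 5: Z_5=0, draws=[], offspring=[], Z_6=0
gen 6: Z_6=0, draws=[], offspring=[], Z_7=0
gen 7: Z_7=0, draws=[], offspring=[], Z_8=0

yes


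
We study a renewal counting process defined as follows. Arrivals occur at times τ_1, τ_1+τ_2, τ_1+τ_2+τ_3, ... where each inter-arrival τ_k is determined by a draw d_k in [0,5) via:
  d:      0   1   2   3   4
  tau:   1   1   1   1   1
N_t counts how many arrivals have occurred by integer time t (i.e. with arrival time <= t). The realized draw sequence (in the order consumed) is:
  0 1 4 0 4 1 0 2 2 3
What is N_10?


draw d_1=0: τ_1=1, arrival time A_1=1
draw d_2=1: τ_2=1, arrival time A_2=2
draw d_3=4: τ_3=1, arrival time A_3=3
draw d_4=0: τ_4=1, arrival time A_4=4
draw d_5=4: τ_5=1, arrival time A_5=5
draw d_6=1: τ_6=1, arrival time A_6=6
draw d_7=0: τ_7=1, arrival time A_7=7
draw d_8=2: τ_8=1, arrival time A_8=8
draw d_9=2: τ_9=1, arrival time A_9=9
draw d_10=3: τ_10=1, arrival time A_10=10
N_t over t=0..10: 0:0 1:1 2:2 3:3 4:4 5:5 6:6 7:7 8:8 9:9 10:10

10


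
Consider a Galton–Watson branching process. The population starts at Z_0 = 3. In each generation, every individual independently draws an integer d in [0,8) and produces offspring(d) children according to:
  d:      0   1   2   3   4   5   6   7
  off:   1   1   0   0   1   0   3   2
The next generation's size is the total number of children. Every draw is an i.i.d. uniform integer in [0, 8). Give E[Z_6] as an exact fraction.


Outcome values over d=0..7: [1, 1, 0, 0, 1, 0, 3, 2]
Σy = 8, Σy² = 16, M = 8
μ = 8/8 = 1,  σ² = 16/8 − (1)² = 1
E[Z_0] = 3
E[Z_1] = 1·E[Z_0] = 3
E[Z_2] = 1·E[Z_1] = 3
E[Z_3] = 1·E[Z_2] = 3
E[Z_4] = 1·E[Z_3] = 3
E[Z_5] = 1·E[Z_4] = 3
E[Z_6] = 1·E[Z_5] = 3

3


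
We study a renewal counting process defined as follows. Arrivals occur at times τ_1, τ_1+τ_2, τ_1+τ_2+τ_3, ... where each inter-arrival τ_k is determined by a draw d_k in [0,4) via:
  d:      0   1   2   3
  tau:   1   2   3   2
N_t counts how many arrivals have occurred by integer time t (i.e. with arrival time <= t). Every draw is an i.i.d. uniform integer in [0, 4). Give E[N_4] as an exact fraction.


Inter-arrival values over d=0..3: [1, 2, 3, 2]
Each d has probability 1/4, so the pmf of τ is: f(1) = 1/4, f(2) = 1/2, f(3) = 1/4
Renewal equation for m(n) = E[N_n]: condition on τ_1 = k (if k <= n, one arrival plus a fresh copy on the remaining n−k steps): m(n) = F(n) + Σ_{k<=n} f(k)·m(n−k), where F(n) = P(τ <= n) and m(0) = 0
m(1) = F(1) = 1/4
m(2) = F(2) + f(1)·m(1) = 3/4 + 1/4·1/4 = 13/16
m(3) = F(3) + f(1)·m(2) + f(2)·m(1) = 1 + 1/4·13/16 + 1/2·1/4 = 85/64
m(4) = F(4) + f(1)·m(3) + f(2)·m(2) + f(3)·m(1) = 1 + 1/4·85/64 + 1/2·13/16 + 1/4·1/4 = 461/256
E[N_4] = m(4) = 461/256

461/256


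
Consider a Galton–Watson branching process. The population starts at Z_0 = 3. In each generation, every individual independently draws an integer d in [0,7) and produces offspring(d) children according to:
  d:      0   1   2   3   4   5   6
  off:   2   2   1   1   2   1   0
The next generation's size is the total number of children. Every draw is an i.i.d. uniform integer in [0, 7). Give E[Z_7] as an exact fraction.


14348907/823543

Outcome values over d=0..6: [2, 2, 1, 1, 2, 1, 0]
Σy = 9, Σy² = 15, M = 7
μ = 9/7 = 9/7,  σ² = 15/7 − (9/7)² = 24/49
E[Z_0] = 3
E[Z_1] = 9/7·E[Z_0] = 27/7
E[Z_2] = 9/7·E[Z_1] = 243/49
E[Z_3] = 9/7·E[Z_2] = 2187/343
E[Z_4] = 9/7·E[Z_3] = 19683/2401
E[Z_5] = 9/7·E[Z_4] = 177147/16807
E[Z_6] = 9/7·E[Z_5] = 1594323/117649
E[Z_7] = 9/7·E[Z_6] = 14348907/823543
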